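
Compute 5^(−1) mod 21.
5^(−1) ≡ 17 (mod 21)

Apply the extended Euclidean algorithm to (21, 5), tracking rows (r, s, t) with s·21 + t·5 = r. Each division r_prev = q·r_cur + r_new produces the new row as (previous row) − q·(current row):
  row A: (21, 1, 0)   [1·21 + 0·5 = 21]
  row B: (5, 0, 1)   [0·21 + 1·5 = 5]
  21 = 4·5 + 1   → row C = row A − 4·row B = (1, 1, −4)   [check: 1·21 − 4·5 = 1]
  5 = 5·1 + 0   → remainder 0, stop. gcd = 1 (last nonzero row C).
The gcd is 1, so 5 is invertible mod 21. The last nonzero row gives 1·21 − 4·5 = 1, so t = −4. So 5^(−1) ≡ −4 ≡ 17 (mod 21). Verify: 5 · 17 = 85 ≡ 1 (mod 21). ✓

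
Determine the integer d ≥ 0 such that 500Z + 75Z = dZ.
(500, 75) = (25); d = 25

In the PID Z, (a, b) is generated by gcd(a, b). Compute gcd(500, 75) with the extended Euclidean algorithm, tracking rows (r, s, t) with s·500 + t·75 = r:
  row A: (500, 1, 0)   [1·500 + 0·75 = 500]
  row B: (75, 0, 1)   [0·500 + 1·75 = 75]
  500 = 6·75 + 50   → row C = row A − 6·row B = (50, 1, −6)   [check: 1·500 − 6·75 = 50]
  75 = 1·50 + 25   → row D = row B − 1·row C = (25, −1, 7)   [check: −1·500 + 7·75 = 25]
  50 = 2·25 + 0   → remainder 0, stop. gcd = 25 (last nonzero row D).
So gcd(500, 75) = 25, with Bézout identity −1·500 + 7·75 = 25. Containment (⊇): the Bézout identity exhibits 25 as an element of (500, 75), giving (25) ⊆ (500, 75). Containment (⊆): since 25 | 500 and 25 | 75 (500 = 25·20, 75 = 25·3), every Z-linear combination of 500 and 75 is divisible by 25, so (500, 75) ⊆ (25). Therefore (500, 75) = (25), d = 25.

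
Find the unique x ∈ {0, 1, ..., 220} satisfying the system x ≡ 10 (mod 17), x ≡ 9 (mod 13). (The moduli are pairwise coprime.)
The moduli 17, 13 are pairwise coprime, so by the CRT there is a unique solution mod 17·13 = 221.
Solve by successive substitution. Start with x ≡ 10 (mod 17).
  Combine with x ≡ 9 (mod 13): write x = 10 + 17·t and require 10 + 17·t ≡ 9 (mod 13), i.e. 17·t ≡ 9 − 10 ≡ 12 (mod 13). Since 17^(−1) ≡ 10 (mod 13) (17 ≡ 4 (mod 13)), t ≡ 10·12 ≡ 3 (mod 13). So x ≡ 10 + 17·3 = 61 (mod 221).
Unique solution in [0, 221): x = 61.

Final answer: x ≡ 61 (mod 221); the representative in [0, 221) is 61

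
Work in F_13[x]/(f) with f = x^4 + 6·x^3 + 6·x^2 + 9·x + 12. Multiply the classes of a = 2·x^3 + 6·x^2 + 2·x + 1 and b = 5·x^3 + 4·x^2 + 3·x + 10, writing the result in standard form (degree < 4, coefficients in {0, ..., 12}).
a · b ≡ 6·x^3 + 9·x^2 + 7·x + 5 (mod f(x))

Multiply as integer polynomials: a · b = 10·x^6 + 38·x^5 + 40·x^4 + 51·x^3 + 70·x^2 + 23·x + 10. Reducing coefficients mod 13: a · b ≡ 10·x^6 + 12·x^5 + x^4 + 12·x^3 + 5·x^2 + 10·x + 10. Now divide by f(x) = x^4 + 6·x^3 + 6·x^2 + 9·x + 12 in F_13[x], eliminating the leading term at each step:
  leading term 10·x^6: subtract (10·x^2)·f(x) = 10·x^6 + 8·x^5 + 8·x^4 + 12·x^3 + 3·x^2, leaving 4·x^5 + 6·x^4 + 2·x^2 + 10·x + 10 (coefficients mod 13)
  leading term 4·x^5: subtract (4·x)·f(x) = 4·x^5 + 11·x^4 + 11·x^3 + 10·x^2 + 9·x, leaving 8·x^4 + 2·x^3 + 5·x^2 + x + 10 (coefficients mod 13)
  leading term 8·x^4: subtract (8)·f(x) = 8·x^4 + 9·x^3 + 9·x^2 + 7·x + 5, leaving 6·x^3 + 9·x^2 + 7·x + 5 (coefficients mod 13)
The degree is now < 4, so this is the remainder. Hence a · b ≡ 6·x^3 + 9·x^2 + 7·x + 5 in F_13[x]/(f).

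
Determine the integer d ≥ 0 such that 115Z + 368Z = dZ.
(115, 368) = (23); d = 23

In the PID Z, (a, b) is generated by gcd(a, b). Compute gcd(368, 115) with the extended Euclidean algorithm, tracking rows (r, s, t) with s·368 + t·115 = r:
  row A: (368, 1, 0)   [1·368 + 0·115 = 368]
  row B: (115, 0, 1)   [0·368 + 1·115 = 115]
  368 = 3·115 + 23   → row C = row A − 3·row B = (23, 1, −3)   [check: 1·368 − 3·115 = 23]
  115 = 5·23 + 0   → remainder 0, stop. gcd = 23 (last nonzero row C).
So gcd(115, 368) = 23, with Bézout identity 1·368 − 3·115 = 23. Containment (⊇): the Bézout identity exhibits 23 as an element of (115, 368), giving (23) ⊆ (115, 368). Containment (⊆): since 23 | 115 and 23 | 368 (115 = 23·5, 368 = 23·16), every Z-linear combination of 115 and 368 is divisible by 23, so (115, 368) ⊆ (23). Therefore (115, 368) = (23), d = 23.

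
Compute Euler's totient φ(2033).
φ is multiplicative, with φ(p^e) = p^e − p^(e−1). Factorise 2033 = 19 · 107. Then
  φ(2033) = (19 − 1) · (107 − 1) = 18 · 106 = 1908.

Final answer: φ(2033) = 1908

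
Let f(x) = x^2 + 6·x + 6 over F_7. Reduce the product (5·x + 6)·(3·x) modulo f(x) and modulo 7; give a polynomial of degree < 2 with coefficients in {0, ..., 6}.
a · b ≡ 5·x + 1 (mod f(x))

Multiply as integer polynomials: a · b = 15·x^2 + 18·x. Reducing coefficients mod 7: a · b ≡ x^2 + 4·x. Now divide by f(x) = x^2 + 6·x + 6 in F_7[x], eliminating the leading term at each step:
  leading term x^2: subtract (1)·f(x) = x^2 + 6·x + 6, leaving 5·x + 1 (coefficients mod 7)
The degree is now < 2, so this is the remainder. Hence a · b ≡ 5·x + 1 in F_7[x]/(f).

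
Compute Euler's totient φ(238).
φ is multiplicative, with φ(p^e) = p^e − p^(e−1). Factorise 238 = 2 · 7 · 17. Then
  φ(238) = (2 − 1) · (7 − 1) · (17 − 1) = 1 · 6 · 16 = 96.

Final answer: φ(238) = 96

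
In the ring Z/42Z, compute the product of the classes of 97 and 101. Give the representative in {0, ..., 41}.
Reduce the factors first: 97 ≡ 13, 101 ≡ 17 (mod 42), so 97 · 101 ≡ 13 · 17 (mod 42). 13 · 17 = 221. Dividing by 42: 221 = 5·42 + 11. So (97 · 101) mod 42 = 11.

Final answer: 11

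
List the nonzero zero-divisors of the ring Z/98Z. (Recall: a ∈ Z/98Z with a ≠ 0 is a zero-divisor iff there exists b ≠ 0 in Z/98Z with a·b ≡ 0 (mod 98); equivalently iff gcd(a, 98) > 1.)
An element a ∈ Z/98Z (with a ≠ 0) is a zero-divisor iff gcd(a, 98) > 1 (because a is a unit precisely when gcd(a, n) = 1, and in Z/nZ every nonzero, non-unit element is a zero-divisor). Scan a = 1, ..., 97 and keep those with gcd(a, 98) > 1:
  gcd(2, 98) = 2, gcd(4, 98) = 2, gcd(6, 98) = 2, gcd(7, 98) = 7, gcd(8, 98) = 2, gcd(10, 98) = 2, gcd(12, 98) = 2, gcd(14, 98) = 14, gcd(16, 98) = 2, gcd(18, 98) = 2, gcd(20, 98) = 2, gcd(21, 98) = 7, gcd(22, 98) = 2, gcd(24, 98) = 2, gcd(26, 98) = 2, gcd(28, 98) = 14, gcd(30, 98) = 2, gcd(32, 98) = 2, gcd(34, 98) = 2, gcd(35, 98) = 7, gcd(36, 98) = 2, gcd(38, 98) = 2, gcd(40, 98) = 2, gcd(42, 98) = 14, gcd(44, 98) = 2, gcd(46, 98) = 2, gcd(48, 98) = 2, gcd(49, 98) = 49, gcd(50, 98) = 2, gcd(52, 98) = 2, gcd(54, 98) = 2, gcd(56, 98) = 14, gcd(58, 98) = 2, gcd(60, 98) = 2, gcd(62, 98) = 2, gcd(63, 98) = 7, gcd(64, 98) = 2, gcd(66, 98) = 2, gcd(68, 98) = 2, gcd(70, 98) = 14, gcd(72, 98) = 2, gcd(74, 98) = 2, gcd(76, 98) = 2, gcd(77, 98) = 7, gcd(78, 98) = 2, gcd(80, 98) = 2, gcd(82, 98) = 2, gcd(84, 98) = 14, gcd(86, 98) = 2, gcd(88, 98) = 2, gcd(90, 98) = 2, gcd(91, 98) = 7, gcd(92, 98) = 2, gcd(94, 98) = 2, gcd(96, 98) = 2.
All other a ∈ {1, ..., 97} have gcd(a, 98) = 1 and are units. So the nonzero zero-divisors are exactly the 55 values of a appearing in this scan.

Final answer: nonzero zero-divisors of Z/98Z = {2, 4, 6, 7, 8, 10, 12, 14, 16, 18, 20, 21, 22, 24, 26, 28, 30, 32, 34, 35, 36, 38, 40, 42, 44, 46, 48, 49, 50, 52, 54, 56, 58, 60, 62, 63, 64, 66, 68, 70, 72, 74, 76, 77, 78, 80, 82, 84, 86, 88, 90, 91, 92, 94, 96}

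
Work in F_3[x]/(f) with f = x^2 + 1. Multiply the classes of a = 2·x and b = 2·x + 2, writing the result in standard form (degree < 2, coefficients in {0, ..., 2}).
Multiply as integer polynomials: a · b = 4·x^2 + 4·x. Reducing coefficients mod 3: a · b ≡ x^2 + x. Now divide by f(x) = x^2 + 1 in F_3[x], eliminating the leading term at each step:
  leading term x^2: subtract (1)·f(x) = x^2 + 1, leaving x + 2 (coefficients mod 3)
The degree is now < 2, so this is the remainder. Hence a · b ≡ x + 2 in F_3[x]/(f).

Final answer: a · b ≡ x + 2 (mod f(x))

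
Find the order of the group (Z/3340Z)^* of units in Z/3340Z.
(Z/3340Z)^* consists of the classes a with gcd(a, 3340) = 1, so its order is φ(3340). φ is multiplicative, with φ(p^e) = p^e − p^(e−1). Factorise 3340 = 2^2 · 5 · 167. Then
  φ(3340) = (2^2 − 2^1) · (5 − 1) · (167 − 1) = 2 · 4 · 166 = 1328.
Thus |(Z/3340Z)^*| = 1328.

Final answer: |(Z/3340Z)^*| = 1328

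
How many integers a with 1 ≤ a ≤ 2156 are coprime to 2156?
840

The number of a ∈ {1, ..., 2156} with gcd(a, 2156) = 1 is by definition Euler's totient φ(2156). φ is multiplicative, with φ(p^e) = p^e − p^(e−1). Factorise 2156 = 2^2 · 7^2 · 11. Then
  φ(2156) = (2^2 − 2^1) · (7^2 − 7^1) · (11 − 1) = 2 · 42 · 10 = 840.
So there are 840 such integers.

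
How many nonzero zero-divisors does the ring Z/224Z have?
Z/224Z has 127 nonzero zero-divisors

In Z/224Z each nonzero element is either a unit (gcd with 224 is 1) or a zero-divisor (gcd > 1). The number of units is φ(224): factorise 224 = 2^5 · 7, so φ(224) = (2^5 − 2^4) · (7 − 1) = 16 · 6 = 96. The nonzero elements number 224 − 1 = 223. Hence the nonzero zero-divisors number 223 − 96 = 127.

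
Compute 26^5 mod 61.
40

Use repeated squaring. Binary(5) = 101. Walk through the bits of the exponent 5 left-to-right: at each bit after the leading one, square the running value, then multiply by 26 if the bit is 1 (always reducing mod 61):
  bit 1 = 1 (leading): start with 26.
  bit 2 = 0: square 26^2 = 676 ≡ 5 (mod 61).
  bit 3 = 1: square 5^2 = 25; bit is 1, so multiply 25·26 = 650 ≡ 40 (mod 61).
Final value: 26^5 ≡ 40 (mod 61).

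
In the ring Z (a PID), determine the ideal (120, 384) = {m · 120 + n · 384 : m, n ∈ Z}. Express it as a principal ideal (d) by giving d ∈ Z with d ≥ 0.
(120, 384) = (24); d = 24

In the PID Z, (a, b) is generated by gcd(a, b). Compute gcd(384, 120) with the extended Euclidean algorithm, tracking rows (r, s, t) with s·384 + t·120 = r:
  row A: (384, 1, 0)   [1·384 + 0·120 = 384]
  row B: (120, 0, 1)   [0·384 + 1·120 = 120]
  384 = 3·120 + 24   → row C = row A − 3·row B = (24, 1, −3)   [check: 1·384 − 3·120 = 24]
  120 = 5·24 + 0   → remainder 0, stop. gcd = 24 (last nonzero row C).
So gcd(120, 384) = 24, with Bézout identity 1·384 − 3·120 = 24. Containment (⊇): the Bézout identity exhibits 24 as an element of (120, 384), giving (24) ⊆ (120, 384). Containment (⊆): since 24 | 120 and 24 | 384 (120 = 24·5, 384 = 24·16), every Z-linear combination of 120 and 384 is divisible by 24, so (120, 384) ⊆ (24). Therefore (120, 384) = (24), d = 24.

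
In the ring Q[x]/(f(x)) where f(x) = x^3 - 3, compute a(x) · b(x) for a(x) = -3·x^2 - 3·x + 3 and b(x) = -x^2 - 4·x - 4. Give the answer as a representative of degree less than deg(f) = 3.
First multiply in Q[x] without reducing: a · b = 3·x^4 + 15·x^3 + 21·x^2 - 12. Now divide by f(x) = x^3 - 3, eliminating the leading term at each step:
  leading term 3·x^4: subtract (3·x)·f(x) = 3·x^4 - 9·x, leaving 15·x^3 + 21·x^2 + 9·x - 12
  leading term 15·x^3: subtract (15)·f(x) = 15·x^3 - 45, leaving 21·x^2 + 9·x + 33
The degree is now < 3, so this is the remainder. Hence a · b ≡ 21·x^2 + 9·x + 33 in Q[x]/(f).

Final answer: a · b ≡ 21·x^2 + 9·x + 33 (mod f(x))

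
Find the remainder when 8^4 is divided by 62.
Use repeated squaring. Binary(4) = 100. Walk through the bits of the exponent 4 left-to-right: at each bit after the leading one, square the running value, then multiply by 8 if the bit is 1 (always reducing mod 62):
  bit 1 = 1 (leading): start with 8.
  bit 2 = 0: square 8^2 = 64 ≡ 2 (mod 62).
  bit 3 = 0: square 2^2 = 4 (mod 62).
Final value: 8^4 ≡ 4 (mod 62).

Final answer: 4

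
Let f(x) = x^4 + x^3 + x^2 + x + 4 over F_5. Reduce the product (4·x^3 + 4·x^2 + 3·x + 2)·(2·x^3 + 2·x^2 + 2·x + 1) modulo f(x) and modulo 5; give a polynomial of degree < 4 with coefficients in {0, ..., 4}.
a · b ≡ 3·x^2 + 4·x + 3 (mod f(x))

Multiply as integer polynomials: a · b = 8·x^6 + 16·x^5 + 22·x^4 + 22·x^3 + 14·x^2 + 7·x + 2. Reducing coefficients mod 5: a · b ≡ 3·x^6 + x^5 + 2·x^4 + 2·x^3 + 4·x^2 + 2·x + 2. Now divide by f(x) = x^4 + x^3 + x^2 + x + 4 in F_5[x], eliminating the leading term at each step:
  leading term 3·x^6: subtract (3·x^2)·f(x) = 3·x^6 + 3·x^5 + 3·x^4 + 3·x^3 + 2·x^2, leaving 3·x^5 + 4·x^4 + 4·x^3 + 2·x^2 + 2·x + 2 (coefficients mod 5)
  leading term 3·x^5: subtract (3·x)·f(x) = 3·x^5 + 3·x^4 + 3·x^3 + 3·x^2 + 2·x, leaving x^4 + x^3 + 4·x^2 + 2 (coefficients mod 5)
  leading term x^4: subtract (1)·f(x) = x^4 + x^3 + x^2 + x + 4, leaving 3·x^2 + 4·x + 3 (coefficients mod 5)
The degree is now < 4, so this is the remainder. Hence a · b ≡ 3·x^2 + 4·x + 3 in F_5[x]/(f).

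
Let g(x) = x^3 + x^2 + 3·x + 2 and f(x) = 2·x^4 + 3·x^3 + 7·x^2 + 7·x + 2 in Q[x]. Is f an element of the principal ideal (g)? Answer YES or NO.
In Q[x] the ideal (g) consists of all multiples of g, so f ∈ (g) iff g | f, i.e. iff the remainder of f on division by g is 0. Divide f by g (g is monic, so eliminate the leading term of the running remainder at each step):
  leading term 2·x^4: subtract (2·x)·g(x) = 2·x^4 + 2·x^3 + 6·x^2 + 4·x, leaving x^3 + x^2 + 3·x + 2
  leading term x^3: subtract (1)·g(x) = x^3 + x^2 + 3·x + 2, leaving 0
The remainder is 0, so f(x) = g(x) · h(x) with h(x) = 2·x + 1. Hence g | f, i.e. f ∈ (g).

Final answer: YES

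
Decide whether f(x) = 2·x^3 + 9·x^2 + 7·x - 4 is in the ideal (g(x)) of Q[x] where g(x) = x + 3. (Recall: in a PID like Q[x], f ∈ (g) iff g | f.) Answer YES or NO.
NO

In Q[x] the ideal (g) consists of all multiples of g, so f ∈ (g) iff g | f, i.e. iff the remainder of f on division by g is 0. Divide f by g (g is monic, so eliminate the leading term of the running remainder at each step):
  leading term 2·x^3: subtract (2·x^2)·g(x) = 2·x^3 + 6·x^2, leaving 3·x^2 + 7·x - 4
  leading term 3·x^2: subtract (3·x)·g(x) = 3·x^2 + 9·x, leaving -2·x - 4
  leading term -2·x: subtract (-2)·g(x) = -2·x - 6, leaving 2
The remainder r(x) = 2 ≠ 0 (and deg r < deg g), so g ∤ f, i.e. f ∉ (g).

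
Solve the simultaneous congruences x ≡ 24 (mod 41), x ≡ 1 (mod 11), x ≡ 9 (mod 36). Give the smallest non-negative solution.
The moduli 41, 11, 36 are pairwise coprime, so by the CRT there is a unique solution mod 41·11·36 = 16236.
Solve by successive substitution. Start with x ≡ 24 (mod 41).
  Combine with x ≡ 1 (mod 11): write x = 24 + 41·t and require 24 + 41·t ≡ 1 (mod 11), i.e. 41·t ≡ 1 − 24 ≡ 10 (mod 11). Since 41^(−1) ≡ 7 (mod 11) (41 ≡ 8 (mod 11)), t ≡ 7·10 ≡ 4 (mod 11). So x ≡ 24 + 41·4 = 188 (mod 451).
  Combine with x ≡ 9 (mod 36): write x = 188 + 451·t and require 188 + 451·t ≡ 9 (mod 36), i.e. 451·t ≡ 9 − 188 ≡ 1 (mod 36). Since 451^(−1) ≡ 19 (mod 36) (451 ≡ 19 (mod 36)), t ≡ 19·1 ≡ 19 (mod 36). So x ≡ 188 + 451·19 = 8757 (mod 16236).
Unique solution in [0, 16236): x = 8757.

Final answer: x ≡ 8757 (mod 16236); the representative in [0, 16236) is 8757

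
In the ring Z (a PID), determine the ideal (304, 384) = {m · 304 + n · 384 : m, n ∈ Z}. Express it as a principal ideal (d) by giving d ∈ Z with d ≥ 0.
(304, 384) = (16); d = 16

In the PID Z, (a, b) is generated by gcd(a, b). Compute gcd(384, 304) with the extended Euclidean algorithm, tracking rows (r, s, t) with s·384 + t·304 = r:
  row A: (384, 1, 0)   [1·384 + 0·304 = 384]
  row B: (304, 0, 1)   [0·384 + 1·304 = 304]
  384 = 1·304 + 80   → row C = row A − 1·row B = (80, 1, −1)   [check: 1·384 − 1·304 = 80]
  304 = 3·80 + 64   → row D = row B − 3·row C = (64, −3, 4)   [check: −3·384 + 4·304 = 64]
  80 = 1·64 + 16   → row E = row C − 1·row D = (16, 4, −5)   [check: 4·384 − 5·304 = 16]
  64 = 4·16 + 0   → remainder 0, stop. gcd = 16 (last nonzero row E).
So gcd(304, 384) = 16, with Bézout identity 4·384 − 5·304 = 16. Containment (⊇): the Bézout identity exhibits 16 as an element of (304, 384), giving (16) ⊆ (304, 384). Containment (⊆): since 16 | 304 and 16 | 384 (304 = 16·19, 384 = 16·24), every Z-linear combination of 304 and 384 is divisible by 16, so (304, 384) ⊆ (16). Therefore (304, 384) = (16), d = 16.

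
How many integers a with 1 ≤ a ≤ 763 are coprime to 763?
The number of a ∈ {1, ..., 763} with gcd(a, 763) = 1 is by definition Euler's totient φ(763). φ is multiplicative, with φ(p^e) = p^e − p^(e−1). Factorise 763 = 7 · 109. Then
  φ(763) = (7 − 1) · (109 − 1) = 6 · 108 = 648.
So there are 648 such integers.

Final answer: 648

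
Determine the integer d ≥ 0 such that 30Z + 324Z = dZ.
(30, 324) = (6); d = 6

In the PID Z, (a, b) is generated by gcd(a, b). Compute gcd(324, 30) with the extended Euclidean algorithm, tracking rows (r, s, t) with s·324 + t·30 = r:
  row A: (324, 1, 0)   [1·324 + 0·30 = 324]
  row B: (30, 0, 1)   [0·324 + 1·30 = 30]
  324 = 10·30 + 24   → row C = row A − 10·row B = (24, 1, −10)   [check: 1·324 − 10·30 = 24]
  30 = 1·24 + 6   → row D = row B − 1·row C = (6, −1, 11)   [check: −1·324 + 11·30 = 6]
  24 = 4·6 + 0   → remainder 0, stop. gcd = 6 (last nonzero row D).
So gcd(30, 324) = 6, with Bézout identity −1·324 + 11·30 = 6. Containment (⊇): the Bézout identity exhibits 6 as an element of (30, 324), giving (6) ⊆ (30, 324). Containment (⊆): since 6 | 30 and 6 | 324 (30 = 6·5, 324 = 6·54), every Z-linear combination of 30 and 324 is divisible by 6, so (30, 324) ⊆ (6). Therefore (30, 324) = (6), d = 6.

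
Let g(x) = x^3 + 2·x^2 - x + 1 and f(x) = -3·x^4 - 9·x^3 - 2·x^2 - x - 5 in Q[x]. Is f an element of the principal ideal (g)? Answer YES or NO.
NO

In Q[x] the ideal (g) consists of all multiples of g, so f ∈ (g) iff g | f, i.e. iff the remainder of f on division by g is 0. Divide f by g (g is monic, so eliminate the leading term of the running remainder at each step):
  leading term -3·x^4: subtract (-3·x)·g(x) = -3·x^4 - 6·x^3 + 3·x^2 - 3·x, leaving -3·x^3 - 5·x^2 + 2·x - 5
  leading term -3·x^3: subtract (-3)·g(x) = -3·x^3 - 6·x^2 + 3·x - 3, leaving x^2 - x - 2
The remainder r(x) = x^2 - x - 2 ≠ 0 (and deg r < deg g), so g ∤ f, i.e. f ∉ (g).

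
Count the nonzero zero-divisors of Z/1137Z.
Z/1137Z has 380 nonzero zero-divisors

In Z/1137Z each nonzero element is either a unit (gcd with 1137 is 1) or a zero-divisor (gcd > 1). The number of units is φ(1137): factorise 1137 = 3 · 379, so φ(1137) = (3 − 1) · (379 − 1) = 2 · 378 = 756. The nonzero elements number 1137 − 1 = 1136. Hence the nonzero zero-divisors number 1136 − 756 = 380.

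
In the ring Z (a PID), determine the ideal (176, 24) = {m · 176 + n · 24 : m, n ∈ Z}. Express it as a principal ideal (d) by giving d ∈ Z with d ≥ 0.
(176, 24) = (8); d = 8

In the PID Z, (a, b) is generated by gcd(a, b). Compute gcd(176, 24) with the extended Euclidean algorithm, tracking rows (r, s, t) with s·176 + t·24 = r:
  row A: (176, 1, 0)   [1·176 + 0·24 = 176]
  row B: (24, 0, 1)   [0·176 + 1·24 = 24]
  176 = 7·24 + 8   → row C = row A − 7·row B = (8, 1, −7)   [check: 1·176 − 7·24 = 8]
  24 = 3·8 + 0   → remainder 0, stop. gcd = 8 (last nonzero row C).
So gcd(176, 24) = 8, with Bézout identity 1·176 − 7·24 = 8. Containment (⊇): the Bézout identity exhibits 8 as an element of (176, 24), giving (8) ⊆ (176, 24). Containment (⊆): since 8 | 176 and 8 | 24 (176 = 8·22, 24 = 8·3), every Z-linear combination of 176 and 24 is divisible by 8, so (176, 24) ⊆ (8). Therefore (176, 24) = (8), d = 8.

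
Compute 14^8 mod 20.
Use repeated squaring. Binary(8) = 1000. Walk through the bits of the exponent 8 left-to-right: at each bit after the leading one, square the running value, then multiply by 14 if the bit is 1 (always reducing mod 20):
  bit 1 = 1 (leading): start with 14.
  bit 2 = 0: square 14^2 = 196 ≡ 16 (mod 20).
  bit 3 = 0: square 16^2 = 256 ≡ 16 (mod 20).
  bit 4 = 0: square 16^2 = 256 ≡ 16 (mod 20).
Final value: 14^8 ≡ 16 (mod 20).

Final answer: 16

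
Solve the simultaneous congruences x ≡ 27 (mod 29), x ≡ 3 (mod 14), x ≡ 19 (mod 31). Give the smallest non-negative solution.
x ≡ 143 (mod 12586); the representative in [0, 12586) is 143

The moduli 29, 14, 31 are pairwise coprime, so by the CRT there is a unique solution mod 29·14·31 = 12586.
Solve by successive substitution. Start with x ≡ 27 (mod 29).
  Combine with x ≡ 3 (mod 14): write x = 27 + 29·t and require 27 + 29·t ≡ 3 (mod 14), i.e. 29·t ≡ 3 − 27 ≡ 4 (mod 14). Since 29^(−1) ≡ 1 (mod 14) (29 ≡ 1 (mod 14)), t ≡ 1·4 ≡ 4 (mod 14). So x ≡ 27 + 29·4 = 143 (mod 406).
  Combine with x ≡ 19 (mod 31): write x = 143 + 406·t and require 143 + 406·t ≡ 19 (mod 31), i.e. 406·t ≡ 19 − 143 ≡ 0 (mod 31). Since 406^(−1) ≡ 21 (mod 31) (406 ≡ 3 (mod 31)), t ≡ 21·0 ≡ 0 (mod 31). So x ≡ 143 + 406·0 = 143 (mod 12586).
Unique solution in [0, 12586): x = 143.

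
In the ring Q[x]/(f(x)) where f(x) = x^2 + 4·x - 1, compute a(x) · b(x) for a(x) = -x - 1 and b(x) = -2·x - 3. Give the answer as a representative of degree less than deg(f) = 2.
a · b ≡ 5 - 3·x (mod f(x))

First multiply in Q[x] without reducing: a · b = 2·x^2 + 5·x + 3. Now divide by f(x) = x^2 + 4·x - 1, eliminating the leading term at each step:
  leading term 2·x^2: subtract (2)·f(x) = 2·x^2 + 8·x - 2, leaving 5 - 3·x
The degree is now < 2, so this is the remainder. Hence a · b ≡ 5 - 3·x in Q[x]/(f).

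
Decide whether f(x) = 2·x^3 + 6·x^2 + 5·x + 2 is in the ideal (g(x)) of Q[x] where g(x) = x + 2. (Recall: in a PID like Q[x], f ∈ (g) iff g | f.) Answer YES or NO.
YES

In Q[x] the ideal (g) consists of all multiples of g, so f ∈ (g) iff g | f, i.e. iff the remainder of f on division by g is 0. Divide f by g (g is monic, so eliminate the leading term of the running remainder at each step):
  leading term 2·x^3: subtract (2·x^2)·g(x) = 2·x^3 + 4·x^2, leaving 2·x^2 + 5·x + 2
  leading term 2·x^2: subtract (2·x)·g(x) = 2·x^2 + 4·x, leaving x + 2
  leading term x: subtract (1)·g(x) = x + 2, leaving 0
The remainder is 0, so f(x) = g(x) · h(x) with h(x) = 2·x^2 + 2·x + 1. Hence g | f, i.e. f ∈ (g).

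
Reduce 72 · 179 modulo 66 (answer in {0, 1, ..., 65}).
Reduce the factors first: 72 ≡ 6, 179 ≡ 47 (mod 66), so 72 · 179 ≡ 6 · 47 (mod 66). 6 · 47 = 282. Dividing by 66: 282 = 4·66 + 18. So (72 · 179) mod 66 = 18.

Final answer: 18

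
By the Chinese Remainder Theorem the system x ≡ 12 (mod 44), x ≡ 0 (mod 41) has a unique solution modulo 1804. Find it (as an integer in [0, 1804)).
The moduli 44, 41 are pairwise coprime, so by the CRT there is a unique solution mod 44·41 = 1804.
Solve by successive substitution. Start with x ≡ 12 (mod 44).
  Combine with x ≡ 0 (mod 41): write x = 12 + 44·t and require 12 + 44·t ≡ 0 (mod 41), i.e. 44·t ≡ 0 − 12 ≡ 29 (mod 41). Since 44^(−1) ≡ 14 (mod 41) (44 ≡ 3 (mod 41)), t ≡ 14·29 ≡ 37 (mod 41). So x ≡ 12 + 44·37 = 1640 (mod 1804).
Unique solution in [0, 1804): x = 1640.

Final answer: x ≡ 1640 (mod 1804); the representative in [0, 1804) is 1640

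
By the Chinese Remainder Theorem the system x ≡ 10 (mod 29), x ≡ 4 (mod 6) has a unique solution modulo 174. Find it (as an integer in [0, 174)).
The moduli 29, 6 are pairwise coprime, so by the CRT there is a unique solution mod 29·6 = 174.
Solve by successive substitution. Start with x ≡ 10 (mod 29).
  Combine with x ≡ 4 (mod 6): write x = 10 + 29·t and require 10 + 29·t ≡ 4 (mod 6), i.e. 29·t ≡ 4 − 10 ≡ 0 (mod 6). Since 29^(−1) ≡ 5 (mod 6) (29 ≡ 5 (mod 6)), t ≡ 5·0 ≡ 0 (mod 6). So x ≡ 10 + 29·0 = 10 (mod 174).
Unique solution in [0, 174): x = 10.

Final answer: x ≡ 10 (mod 174); the representative in [0, 174) is 10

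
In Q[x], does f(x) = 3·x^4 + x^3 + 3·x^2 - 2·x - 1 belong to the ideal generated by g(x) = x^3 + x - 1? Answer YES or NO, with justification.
YES

In Q[x] the ideal (g) consists of all multiples of g, so f ∈ (g) iff g | f, i.e. iff the remainder of f on division by g is 0. Divide f by g (g is monic, so eliminate the leading term of the running remainder at each step):
  leading term 3·x^4: subtract (3·x)·g(x) = 3·x^4 + 3·x^2 - 3·x, leaving x^3 + x - 1
  leading term x^3: subtract (1)·g(x) = x^3 + x - 1, leaving 0
The remainder is 0, so f(x) = g(x) · h(x) with h(x) = 3·x + 1. Hence g | f, i.e. f ∈ (g).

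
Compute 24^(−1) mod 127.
24^(−1) ≡ 90 (mod 127)

Apply the extended Euclidean algorithm to (127, 24), tracking rows (r, s, t) with s·127 + t·24 = r. Each division r_prev = q·r_cur + r_new produces the new row as (previous row) − q·(current row):
  row A: (127, 1, 0)   [1·127 + 0·24 = 127]
  row B: (24, 0, 1)   [0·127 + 1·24 = 24]
  127 = 5·24 + 7   → row C = row A − 5·row B = (7, 1, −5)   [check: 1·127 − 5·24 = 7]
  24 = 3·7 + 3   → row D = row B − 3·row C = (3, −3, 16)   [check: −3·127 + 16·24 = 3]
  7 = 2·3 + 1   → row E = row C − 2·row D = (1, 7, −37)   [check: 7·127 − 37·24 = 1]
  3 = 3·1 + 0   → remainder 0, stop. gcd = 1 (last nonzero row E).
The gcd is 1, so 24 is invertible mod 127. The last nonzero row gives 7·127 − 37·24 = 1, so t = −37. So 24^(−1) ≡ −37 ≡ 90 (mod 127). Verify: 24 · 90 = 2160 ≡ 1 (mod 127). ✓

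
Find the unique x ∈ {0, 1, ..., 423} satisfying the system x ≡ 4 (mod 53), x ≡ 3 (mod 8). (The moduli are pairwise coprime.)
The moduli 53, 8 are pairwise coprime, so by the CRT there is a unique solution mod 53·8 = 424.
Solve by successive substitution. Start with x ≡ 4 (mod 53).
  Combine with x ≡ 3 (mod 8): write x = 4 + 53·t and require 4 + 53·t ≡ 3 (mod 8), i.e. 53·t ≡ 3 − 4 ≡ 7 (mod 8). Since 53^(−1) ≡ 5 (mod 8) (53 ≡ 5 (mod 8)), t ≡ 5·7 ≡ 3 (mod 8). So x ≡ 4 + 53·3 = 163 (mod 424).
Unique solution in [0, 424): x = 163.

Final answer: x ≡ 163 (mod 424); the representative in [0, 424) is 163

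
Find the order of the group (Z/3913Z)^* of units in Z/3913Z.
(Z/3913Z)^* consists of the classes a with gcd(a, 3913) = 1, so its order is φ(3913). φ is multiplicative, with φ(p^e) = p^e − p^(e−1). Factorise 3913 = 7 · 13 · 43. Then
  φ(3913) = (7 − 1) · (13 − 1) · (43 − 1) = 6 · 12 · 42 = 3024.
Thus |(Z/3913Z)^*| = 3024.

Final answer: |(Z/3913Z)^*| = 3024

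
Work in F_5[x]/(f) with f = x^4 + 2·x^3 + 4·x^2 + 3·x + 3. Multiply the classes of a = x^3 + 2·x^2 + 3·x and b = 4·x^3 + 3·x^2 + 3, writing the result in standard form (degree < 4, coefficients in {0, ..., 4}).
a · b ≡ x^3 + x^2 + 2·x + 2 (mod f(x))

Multiply as integer polynomials: a · b = 4·x^6 + 11·x^5 + 18·x^4 + 12·x^3 + 6·x^2 + 9·x. Reducing coefficients mod 5: a · b ≡ 4·x^6 + x^5 + 3·x^4 + 2·x^3 + x^2 + 4·x. Now divide by f(x) = x^4 + 2·x^3 + 4·x^2 + 3·x + 3 in F_5[x], eliminating the leading term at each step:
  leading term 4·x^6: subtract (4·x^2)·f(x) = 4·x^6 + 3·x^5 + x^4 + 2·x^3 + 2·x^2, leaving 3·x^5 + 2·x^4 + 4·x^2 + 4·x (coefficients mod 5)
  leading term 3·x^5: subtract (3·x)·f(x) = 3·x^5 + x^4 + 2·x^3 + 4·x^2 + 4·x, leaving x^4 + 3·x^3 (coefficients mod 5)
  leading term x^4: subtract (1)·f(x) = x^4 + 2·x^3 + 4·x^2 + 3·x + 3, leaving x^3 + x^2 + 2·x + 2 (coefficients mod 5)
The degree is now < 4, so this is the remainder. Hence a · b ≡ x^3 + x^2 + 2·x + 2 in F_5[x]/(f).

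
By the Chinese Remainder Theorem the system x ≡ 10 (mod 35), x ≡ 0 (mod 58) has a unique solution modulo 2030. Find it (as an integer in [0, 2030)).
x ≡ 290 (mod 2030); the representative in [0, 2030) is 290

The moduli 35, 58 are pairwise coprime, so by the CRT there is a unique solution mod 35·58 = 2030.
Solve by successive substitution. Start with x ≡ 10 (mod 35).
  Combine with x ≡ 0 (mod 58): write x = 10 + 35·t and require 10 + 35·t ≡ 0 (mod 58), i.e. 35·t ≡ 0 − 10 ≡ 48 (mod 58). Since 35^(−1) ≡ 5 (mod 58), t ≡ 5·48 ≡ 8 (mod 58). So x ≡ 10 + 35·8 = 290 (mod 2030).
Unique solution in [0, 2030): x = 290.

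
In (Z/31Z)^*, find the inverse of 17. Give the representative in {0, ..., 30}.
Apply the extended Euclidean algorithm to (31, 17), tracking rows (r, s, t) with s·31 + t·17 = r. Each division r_prev = q·r_cur + r_new produces the new row as (previous row) − q·(current row):
  row A: (31, 1, 0)   [1·31 + 0·17 = 31]
  row B: (17, 0, 1)   [0·31 + 1·17 = 17]
  31 = 1·17 + 14   → row C = row A − 1·row B = (14, 1, −1)   [check: 1·31 − 1·17 = 14]
  17 = 1·14 + 3   → row D = row B − 1·row C = (3, −1, 2)   [check: −1·31 + 2·17 = 3]
  14 = 4·3 + 2   → row E = row C − 4·row D = (2, 5, −9)   [check: 5·31 − 9·17 = 2]
  3 = 1·2 + 1   → row F = row D − 1·row E = (1, −6, 11)   [check: −6·31 + 11·17 = 1]
  2 = 2·1 + 0   → remainder 0, stop. gcd = 1 (last nonzero row F).
The gcd is 1, so 17 is invertible mod 31. The last nonzero row gives −6·31 + 11·17 = 1, so t = 11. So 17^(−1) ≡ 11 (mod 31). Verify: 17 · 11 = 187 ≡ 1 (mod 31). ✓

Final answer: 17^(−1) ≡ 11 (mod 31)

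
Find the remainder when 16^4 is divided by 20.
Use repeated squaring. Binary(4) = 100. Walk through the bits of the exponent 4 left-to-right: at each bit after the leading one, square the running value, then multiply by 16 if the bit is 1 (always reducing mod 20):
  bit 1 = 1 (leading): start with 16.
  bit 2 = 0: square 16^2 = 256 ≡ 16 (mod 20).
  bit 3 = 0: square 16^2 = 256 ≡ 16 (mod 20).
Final value: 16^4 ≡ 16 (mod 20).

Final answer: 16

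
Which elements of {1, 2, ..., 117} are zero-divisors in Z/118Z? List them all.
An element a ∈ Z/118Z (with a ≠ 0) is a zero-divisor iff gcd(a, 118) > 1 (because a is a unit precisely when gcd(a, n) = 1, and in Z/nZ every nonzero, non-unit element is a zero-divisor). Scan a = 1, ..., 117 and keep those with gcd(a, 118) > 1:
  gcd(2, 118) = 2, gcd(4, 118) = 2, gcd(6, 118) = 2, gcd(8, 118) = 2, gcd(10, 118) = 2, gcd(12, 118) = 2, gcd(14, 118) = 2, gcd(16, 118) = 2, gcd(18, 118) = 2, gcd(20, 118) = 2, gcd(22, 118) = 2, gcd(24, 118) = 2, gcd(26, 118) = 2, gcd(28, 118) = 2, gcd(30, 118) = 2, gcd(32, 118) = 2, gcd(34, 118) = 2, gcd(36, 118) = 2, gcd(38, 118) = 2, gcd(40, 118) = 2, gcd(42, 118) = 2, gcd(44, 118) = 2, gcd(46, 118) = 2, gcd(48, 118) = 2, gcd(50, 118) = 2, gcd(52, 118) = 2, gcd(54, 118) = 2, gcd(56, 118) = 2, gcd(58, 118) = 2, gcd(59, 118) = 59, gcd(60, 118) = 2, gcd(62, 118) = 2, gcd(64, 118) = 2, gcd(66, 118) = 2, gcd(68, 118) = 2, gcd(70, 118) = 2, gcd(72, 118) = 2, gcd(74, 118) = 2, gcd(76, 118) = 2, gcd(78, 118) = 2, gcd(80, 118) = 2, gcd(82, 118) = 2, gcd(84, 118) = 2, gcd(86, 118) = 2, gcd(88, 118) = 2, gcd(90, 118) = 2, gcd(92, 118) = 2, gcd(94, 118) = 2, gcd(96, 118) = 2, gcd(98, 118) = 2, gcd(100, 118) = 2, gcd(102, 118) = 2, gcd(104, 118) = 2, gcd(106, 118) = 2, gcd(108, 118) = 2, gcd(110, 118) = 2, gcd(112, 118) = 2, gcd(114, 118) = 2, gcd(116, 118) = 2.
All other a ∈ {1, ..., 117} have gcd(a, 118) = 1 and are units. So the nonzero zero-divisors are exactly the 59 values of a appearing in this scan.

Final answer: nonzero zero-divisors of Z/118Z = {2, 4, 6, 8, 10, 12, 14, 16, 18, 20, 22, 24, 26, 28, 30, 32, 34, 36, 38, 40, 42, 44, 46, 48, 50, 52, 54, 56, 58, 59, 60, 62, 64, 66, 68, 70, 72, 74, 76, 78, 80, 82, 84, 86, 88, 90, 92, 94, 96, 98, 100, 102, 104, 106, 108, 110, 112, 114, 116}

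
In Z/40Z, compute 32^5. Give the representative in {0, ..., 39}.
32

Use repeated squaring. Binary(5) = 101. Walk through the bits of the exponent 5 left-to-right: at each bit after the leading one, square the running value, then multiply by 32 if the bit is 1 (always reducing mod 40):
  bit 1 = 1 (leading): start with 32.
  bit 2 = 0: square 32^2 = 1024 ≡ 24 (mod 40).
  bit 3 = 1: square 24^2 = 576 ≡ 16; bit is 1, so multiply 16·32 = 512 ≡ 32 (mod 40).
Final value: 32^5 ≡ 32 (mod 40).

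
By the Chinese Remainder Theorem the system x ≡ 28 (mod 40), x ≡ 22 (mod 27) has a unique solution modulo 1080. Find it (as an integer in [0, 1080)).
The moduli 40, 27 are pairwise coprime, so by the CRT there is a unique solution mod 40·27 = 1080.
Solve by successive substitution. Start with x ≡ 28 (mod 40).
  Combine with x ≡ 22 (mod 27): write x = 28 + 40·t and require 28 + 40·t ≡ 22 (mod 27), i.e. 40·t ≡ 22 − 28 ≡ 21 (mod 27). Since 40^(−1) ≡ 25 (mod 27) (40 ≡ 13 (mod 27)), t ≡ 25·21 ≡ 12 (mod 27). So x ≡ 28 + 40·12 = 508 (mod 1080).
Unique solution in [0, 1080): x = 508.

Final answer: x ≡ 508 (mod 1080); the representative in [0, 1080) is 508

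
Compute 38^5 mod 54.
Use repeated squaring. Binary(5) = 101. Walk through the bits of the exponent 5 left-to-right: at each bit after the leading one, square the running value, then multiply by 38 if the bit is 1 (always reducing mod 54):
  bit 1 = 1 (leading): start with 38.
  bit 2 = 0: square 38^2 = 1444 ≡ 40 (mod 54).
  bit 3 = 1: square 40^2 = 1600 ≡ 34; bit is 1, so multiply 34·38 = 1292 ≡ 50 (mod 54).
Final value: 38^5 ≡ 50 (mod 54).

Final answer: 50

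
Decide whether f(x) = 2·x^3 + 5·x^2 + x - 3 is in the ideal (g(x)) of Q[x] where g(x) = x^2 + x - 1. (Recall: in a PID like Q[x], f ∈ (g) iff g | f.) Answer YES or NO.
YES

In Q[x] the ideal (g) consists of all multiples of g, so f ∈ (g) iff g | f, i.e. iff the remainder of f on division by g is 0. Divide f by g (g is monic, so eliminate the leading term of the running remainder at each step):
  leading term 2·x^3: subtract (2·x)·g(x) = 2·x^3 + 2·x^2 - 2·x, leaving 3·x^2 + 3·x - 3
  leading term 3·x^2: subtract (3)·g(x) = 3·x^2 + 3·x - 3, leaving 0
The remainder is 0, so f(x) = g(x) · h(x) with h(x) = 2·x + 3. Hence g | f, i.e. f ∈ (g).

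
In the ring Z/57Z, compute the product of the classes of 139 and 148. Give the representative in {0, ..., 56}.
52

Reduce the factors first: 139 ≡ 25, 148 ≡ 34 (mod 57), so 139 · 148 ≡ 25 · 34 (mod 57). 25 · 34 = 850. Dividing by 57: 850 = 14·57 + 52. So (139 · 148) mod 57 = 52.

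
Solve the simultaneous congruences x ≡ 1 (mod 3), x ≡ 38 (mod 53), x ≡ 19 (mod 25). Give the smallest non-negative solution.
The moduli 3, 53, 25 are pairwise coprime, so by the CRT there is a unique solution mod 3·53·25 = 3975.
Solve by successive substitution. Start with x ≡ 1 (mod 3).
  Combine with x ≡ 38 (mod 53): write x = 1 + 3·t and require 1 + 3·t ≡ 38 (mod 53), i.e. 3·t ≡ 38 − 1 ≡ 37 (mod 53). Since 3^(−1) ≡ 18 (mod 53), t ≡ 18·37 ≡ 30 (mod 53). So x ≡ 1 + 3·30 = 91 (mod 159).
  Combine with x ≡ 19 (mod 25): write x = 91 + 159·t and require 91 + 159·t ≡ 19 (mod 25), i.e. 159·t ≡ 19 − 91 ≡ 3 (mod 25). Since 159^(−1) ≡ 14 (mod 25) (159 ≡ 9 (mod 25)), t ≡ 14·3 ≡ 17 (mod 25). So x ≡ 91 + 159·17 = 2794 (mod 3975).
Unique solution in [0, 3975): x = 2794.

Final answer: x ≡ 2794 (mod 3975); the representative in [0, 3975) is 2794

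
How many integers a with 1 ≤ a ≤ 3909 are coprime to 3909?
2604

The number of a ∈ {1, ..., 3909} with gcd(a, 3909) = 1 is by definition Euler's totient φ(3909). φ is multiplicative, with φ(p^e) = p^e − p^(e−1). Factorise 3909 = 3 · 1303. Then
  φ(3909) = (3 − 1) · (1303 − 1) = 2 · 1302 = 2604.
So there are 2604 such integers.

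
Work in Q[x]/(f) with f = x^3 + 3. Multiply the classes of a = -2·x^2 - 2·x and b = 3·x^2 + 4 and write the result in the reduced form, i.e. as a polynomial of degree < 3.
First multiply in Q[x] without reducing: a · b = -6·x^4 - 6·x^3 - 8·x^2 - 8·x. Now divide by f(x) = x^3 + 3, eliminating the leading term at each step:
  leading term -6·x^4: subtract (-6·x)·f(x) = -6·x^4 - 18·x, leaving -6·x^3 - 8·x^2 + 10·x
  leading term -6·x^3: subtract (-6)·f(x) = -6·x^3 - 18, leaving -8·x^2 + 10·x + 18
The degree is now < 3, so this is the remainder. Hence a · b ≡ -8·x^2 + 10·x + 18 in Q[x]/(f).

Final answer: a · b ≡ -8·x^2 + 10·x + 18 (mod f(x))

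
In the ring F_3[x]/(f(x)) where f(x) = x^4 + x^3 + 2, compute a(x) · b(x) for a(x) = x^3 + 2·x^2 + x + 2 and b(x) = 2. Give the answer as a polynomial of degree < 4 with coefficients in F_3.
a · b ≡ 2·x^3 + x^2 + 2·x + 1 (mod f(x))

Multiply as integer polynomials: a · b = 2·x^3 + 4·x^2 + 2·x + 4. Reducing coefficients mod 3: a · b ≡ 2·x^3 + x^2 + 2·x + 1. This already has degree < 4, so no reduction by f is needed. Hence a · b ≡ 2·x^3 + x^2 + 2·x + 1 in F_3[x]/(f).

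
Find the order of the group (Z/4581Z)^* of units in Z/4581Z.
|(Z/4581Z)^*| = 3048

(Z/4581Z)^* consists of the classes a with gcd(a, 4581) = 1, so its order is φ(4581). φ is multiplicative, with φ(p^e) = p^e − p^(e−1). Factorise 4581 = 3^2 · 509. Then
  φ(4581) = (3^2 − 3^1) · (509 − 1) = 6 · 508 = 3048.
Thus |(Z/4581Z)^*| = 3048.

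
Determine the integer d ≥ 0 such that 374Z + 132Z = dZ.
(374, 132) = (22); d = 22

In the PID Z, (a, b) is generated by gcd(a, b). Compute gcd(374, 132) with the extended Euclidean algorithm, tracking rows (r, s, t) with s·374 + t·132 = r:
  row A: (374, 1, 0)   [1·374 + 0·132 = 374]
  row B: (132, 0, 1)   [0·374 + 1·132 = 132]
  374 = 2·132 + 110   → row C = row A − 2·row B = (110, 1, −2)   [check: 1·374 − 2·132 = 110]
  132 = 1·110 + 22   → row D = row B − 1·row C = (22, −1, 3)   [check: −1·374 + 3·132 = 22]
  110 = 5·22 + 0   → remainder 0, stop. gcd = 22 (last nonzero row D).
So gcd(374, 132) = 22, with Bézout identity −1·374 + 3·132 = 22. Containment (⊇): the Bézout identity exhibits 22 as an element of (374, 132), giving (22) ⊆ (374, 132). Containment (⊆): since 22 | 374 and 22 | 132 (374 = 22·17, 132 = 22·6), every Z-linear combination of 374 and 132 is divisible by 22, so (374, 132) ⊆ (22). Therefore (374, 132) = (22), d = 22.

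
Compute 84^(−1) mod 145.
84^(−1) ≡ 19 (mod 145)

Apply the extended Euclidean algorithm to (145, 84), tracking rows (r, s, t) with s·145 + t·84 = r. Each division r_prev = q·r_cur + r_new produces the new row as (previous row) − q·(current row):
  row A: (145, 1, 0)   [1·145 + 0·84 = 145]
  row B: (84, 0, 1)   [0·145 + 1·84 = 84]
  145 = 1·84 + 61   → row C = row A − 1·row B = (61, 1, −1)   [check: 1·145 − 1·84 = 61]
  84 = 1·61 + 23   → row D = row B − 1·row C = (23, −1, 2)   [check: −1·145 + 2·84 = 23]
  61 = 2·23 + 15   → row E = row C − 2·row D = (15, 3, −5)   [check: 3·145 − 5·84 = 15]
  23 = 1·15 + 8   → row F = row D − 1·row E = (8, −4, 7)   [check: −4·145 + 7·84 = 8]
  15 = 1·8 + 7   → row G = row E − 1·row F = (7, 7, −12)   [check: 7·145 − 12·84 = 7]
  8 = 1·7 + 1   → row H = row F − 1·row G = (1, −11, 19)   [check: −11·145 + 19·84 = 1]
  7 = 7·1 + 0   → remainder 0, stop. gcd = 1 (last nonzero row H).
The gcd is 1, so 84 is invertible mod 145. The last nonzero row gives −11·145 + 19·84 = 1, so t = 19. So 84^(−1) ≡ 19 (mod 145). Verify: 84 · 19 = 1596 ≡ 1 (mod 145). ✓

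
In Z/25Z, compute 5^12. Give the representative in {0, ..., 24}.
Use repeated squaring. Binary(12) = 1100. Walk through the bits of the exponent 12 left-to-right: at each bit after the leading one, square the running value, then multiply by 5 if the bit is 1 (always reducing mod 25):
  bit 1 = 1 (leading): start with 5.
  bit 2 = 1: square 5^2 = 25 ≡ 0; bit is 1, so multiply 0·5 = 0 (mod 25).
  bit 3 = 0: square 0^2 = 0 (mod 25).
  bit 4 = 0: square 0^2 = 0 (mod 25).
Final value: 5^12 ≡ 0 (mod 25).

Final answer: 0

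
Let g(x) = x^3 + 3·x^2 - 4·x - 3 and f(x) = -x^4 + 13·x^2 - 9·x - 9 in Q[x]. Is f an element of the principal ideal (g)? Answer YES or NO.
YES

In Q[x] the ideal (g) consists of all multiples of g, so f ∈ (g) iff g | f, i.e. iff the remainder of f on division by g is 0. Divide f by g (g is monic, so eliminate the leading term of the running remainder at each step):
  leading term -x^4: subtract (-x)·g(x) = -x^4 - 3·x^3 + 4·x^2 + 3·x, leaving 3·x^3 + 9·x^2 - 12·x - 9
  leading term 3·x^3: subtract (3)·g(x) = 3·x^3 + 9·x^2 - 12·x - 9, leaving 0
The remainder is 0, so f(x) = g(x) · h(x) with h(x) = 3 - x. Hence g | f, i.e. f ∈ (g).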